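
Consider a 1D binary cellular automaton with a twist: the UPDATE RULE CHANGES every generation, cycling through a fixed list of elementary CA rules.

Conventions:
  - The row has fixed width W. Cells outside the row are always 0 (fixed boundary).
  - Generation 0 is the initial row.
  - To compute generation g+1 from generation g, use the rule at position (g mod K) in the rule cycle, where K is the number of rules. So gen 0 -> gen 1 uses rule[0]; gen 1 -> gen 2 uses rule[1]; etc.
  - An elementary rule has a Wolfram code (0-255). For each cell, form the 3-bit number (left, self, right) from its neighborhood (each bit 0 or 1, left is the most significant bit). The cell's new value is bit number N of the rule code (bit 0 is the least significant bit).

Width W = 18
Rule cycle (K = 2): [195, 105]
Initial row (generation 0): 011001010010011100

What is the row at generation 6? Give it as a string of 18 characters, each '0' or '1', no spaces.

Gen 0: 011001010010011100
Gen 1 (rule 195): 101010000100101101
Gen 2 (rule 105): 010100110000011110
Gen 3 (rule 195): 100001010111101110
Gen 4 (rule 105): 001100101100111010
Gen 5 (rule 195): 110101000101011000
Gen 6 (rule 105): 111010010010111011

Answer: 111010010010111011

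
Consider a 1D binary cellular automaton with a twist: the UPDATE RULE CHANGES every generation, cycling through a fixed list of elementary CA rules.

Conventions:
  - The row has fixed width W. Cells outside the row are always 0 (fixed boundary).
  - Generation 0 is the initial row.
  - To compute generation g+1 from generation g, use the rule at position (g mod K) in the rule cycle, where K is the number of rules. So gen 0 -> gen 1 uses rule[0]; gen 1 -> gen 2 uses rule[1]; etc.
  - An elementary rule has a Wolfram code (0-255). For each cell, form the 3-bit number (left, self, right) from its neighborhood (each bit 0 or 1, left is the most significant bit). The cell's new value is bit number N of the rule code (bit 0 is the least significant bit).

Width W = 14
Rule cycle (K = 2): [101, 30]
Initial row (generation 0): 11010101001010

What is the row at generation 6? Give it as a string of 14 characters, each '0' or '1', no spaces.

Answer: 11000101010011

Derivation:
Gen 0: 11010101001010
Gen 1 (rule 101): 01111111001110
Gen 2 (rule 30): 11000000111001
Gen 3 (rule 101): 01011110001001
Gen 4 (rule 30): 11010001011111
Gen 5 (rule 101): 01110101100001
Gen 6 (rule 30): 11000101010011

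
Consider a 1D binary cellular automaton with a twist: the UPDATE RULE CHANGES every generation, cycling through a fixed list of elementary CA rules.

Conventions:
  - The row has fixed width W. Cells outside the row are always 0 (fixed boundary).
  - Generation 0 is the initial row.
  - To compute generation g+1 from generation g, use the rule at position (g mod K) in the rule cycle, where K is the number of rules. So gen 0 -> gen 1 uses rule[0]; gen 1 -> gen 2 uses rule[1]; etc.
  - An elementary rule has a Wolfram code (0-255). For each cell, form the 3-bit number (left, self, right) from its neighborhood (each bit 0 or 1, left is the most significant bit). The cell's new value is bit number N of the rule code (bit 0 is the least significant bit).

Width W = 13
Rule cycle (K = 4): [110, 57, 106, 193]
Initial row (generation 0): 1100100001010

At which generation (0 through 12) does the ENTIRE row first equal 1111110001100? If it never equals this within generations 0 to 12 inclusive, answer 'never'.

Gen 0: 1100100001010
Gen 1 (rule 110): 1101100011110
Gen 2 (rule 57): 1011011010001
Gen 3 (rule 106): 0111111100010
Gen 4 (rule 193): 0011111101000
Gen 5 (rule 110): 0110000111000
Gen 6 (rule 57): 0101110100111
Gen 7 (rule 106): 1011011001101
Gen 8 (rule 193): 0001001000100
Gen 9 (rule 110): 0011011001100
Gen 10 (rule 57): 1010110101011
Gen 11 (rule 106): 0101111010111
Gen 12 (rule 193): 0000111000011

Answer: never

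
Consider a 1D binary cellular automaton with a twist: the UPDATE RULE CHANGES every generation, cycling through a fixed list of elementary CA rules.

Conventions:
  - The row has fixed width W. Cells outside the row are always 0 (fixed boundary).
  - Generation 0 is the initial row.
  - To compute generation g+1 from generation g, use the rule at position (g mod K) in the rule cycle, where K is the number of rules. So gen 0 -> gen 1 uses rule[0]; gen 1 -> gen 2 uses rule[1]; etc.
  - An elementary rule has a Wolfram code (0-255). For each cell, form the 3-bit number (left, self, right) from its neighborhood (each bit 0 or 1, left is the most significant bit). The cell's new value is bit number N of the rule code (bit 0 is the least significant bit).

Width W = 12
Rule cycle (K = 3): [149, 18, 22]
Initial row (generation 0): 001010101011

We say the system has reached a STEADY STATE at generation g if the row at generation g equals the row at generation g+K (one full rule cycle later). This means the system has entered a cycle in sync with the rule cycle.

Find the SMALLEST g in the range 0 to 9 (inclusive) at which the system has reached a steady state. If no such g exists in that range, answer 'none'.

Gen 0: 001010101011
Gen 1 (rule 149): 101010101000
Gen 2 (rule 18): 000000000100
Gen 3 (rule 22): 000000001110
Gen 4 (rule 149): 111111100101
Gen 5 (rule 18): 000000011000
Gen 6 (rule 22): 000000100100
Gen 7 (rule 149): 111110110111
Gen 8 (rule 18): 000000000000
Gen 9 (rule 22): 000000000000
Gen 10 (rule 149): 111111111111
Gen 11 (rule 18): 000000000000
Gen 12 (rule 22): 000000000000

Answer: 8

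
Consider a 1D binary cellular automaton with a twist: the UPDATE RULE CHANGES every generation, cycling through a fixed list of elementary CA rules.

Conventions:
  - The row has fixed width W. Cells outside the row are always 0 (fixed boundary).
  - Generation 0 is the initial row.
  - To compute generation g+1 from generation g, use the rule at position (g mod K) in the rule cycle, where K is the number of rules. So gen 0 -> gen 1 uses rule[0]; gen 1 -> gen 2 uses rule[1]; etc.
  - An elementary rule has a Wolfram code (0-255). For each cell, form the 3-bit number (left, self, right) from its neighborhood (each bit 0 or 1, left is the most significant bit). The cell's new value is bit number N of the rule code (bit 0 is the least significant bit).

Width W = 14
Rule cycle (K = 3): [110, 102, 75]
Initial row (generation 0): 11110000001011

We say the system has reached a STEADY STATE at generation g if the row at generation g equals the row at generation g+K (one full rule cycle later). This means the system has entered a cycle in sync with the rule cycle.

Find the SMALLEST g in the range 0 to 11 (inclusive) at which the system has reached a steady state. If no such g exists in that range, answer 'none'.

Answer: none

Derivation:
Gen 0: 11110000001011
Gen 1 (rule 110): 10010000011111
Gen 2 (rule 102): 10110000100001
Gen 3 (rule 75): 00110111001110
Gen 4 (rule 110): 01111101011010
Gen 5 (rule 102): 10000111101110
Gen 6 (rule 75): 00111100101010
Gen 7 (rule 110): 01100101111110
Gen 8 (rule 102): 10101110000010
Gen 9 (rule 75): 00001010111100
Gen 10 (rule 110): 00011111100100
Gen 11 (rule 102): 00100000101100
Gen 12 (rule 75): 11001111001101
Gen 13 (rule 110): 11011001011111
Gen 14 (rule 102): 01101011100001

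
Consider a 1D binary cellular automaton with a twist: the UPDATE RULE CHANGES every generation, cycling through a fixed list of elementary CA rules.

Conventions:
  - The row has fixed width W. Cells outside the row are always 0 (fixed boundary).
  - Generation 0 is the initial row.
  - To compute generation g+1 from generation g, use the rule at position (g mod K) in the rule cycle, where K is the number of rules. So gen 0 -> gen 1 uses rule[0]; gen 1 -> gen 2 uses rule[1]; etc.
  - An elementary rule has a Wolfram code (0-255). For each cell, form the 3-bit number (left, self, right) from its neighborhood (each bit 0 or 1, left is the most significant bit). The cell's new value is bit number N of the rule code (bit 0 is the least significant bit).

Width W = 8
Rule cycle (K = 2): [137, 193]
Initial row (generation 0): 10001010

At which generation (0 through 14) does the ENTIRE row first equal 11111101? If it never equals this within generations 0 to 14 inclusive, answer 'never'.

Answer: never

Derivation:
Gen 0: 10001010
Gen 1 (rule 137): 00100000
Gen 2 (rule 193): 10001111
Gen 3 (rule 137): 00101110
Gen 4 (rule 193): 10000110
Gen 5 (rule 137): 00110100
Gen 6 (rule 193): 10010001
Gen 7 (rule 137): 00000100
Gen 8 (rule 193): 11110001
Gen 9 (rule 137): 11100100
Gen 10 (rule 193): 01100001
Gen 11 (rule 137): 01001100
Gen 12 (rule 193): 00000101
Gen 13 (rule 137): 11110000
Gen 14 (rule 193): 01110111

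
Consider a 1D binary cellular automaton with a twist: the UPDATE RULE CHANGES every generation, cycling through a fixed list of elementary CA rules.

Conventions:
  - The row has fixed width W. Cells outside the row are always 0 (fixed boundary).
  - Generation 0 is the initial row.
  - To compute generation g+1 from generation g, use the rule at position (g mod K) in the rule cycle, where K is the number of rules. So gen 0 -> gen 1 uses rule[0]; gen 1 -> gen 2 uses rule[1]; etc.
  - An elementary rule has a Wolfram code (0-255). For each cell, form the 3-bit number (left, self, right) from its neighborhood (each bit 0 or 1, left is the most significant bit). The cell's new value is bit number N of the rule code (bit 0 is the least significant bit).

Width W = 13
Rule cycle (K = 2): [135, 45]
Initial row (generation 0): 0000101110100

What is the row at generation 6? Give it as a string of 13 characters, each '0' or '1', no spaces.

Answer: 0100100011001

Derivation:
Gen 0: 0000101110100
Gen 1 (rule 135): 1111100100101
Gen 2 (rule 45): 1000000100111
Gen 3 (rule 135): 1011111101010
Gen 4 (rule 45): 1110000011110
Gen 5 (rule 135): 0100111101100
Gen 6 (rule 45): 0100100011001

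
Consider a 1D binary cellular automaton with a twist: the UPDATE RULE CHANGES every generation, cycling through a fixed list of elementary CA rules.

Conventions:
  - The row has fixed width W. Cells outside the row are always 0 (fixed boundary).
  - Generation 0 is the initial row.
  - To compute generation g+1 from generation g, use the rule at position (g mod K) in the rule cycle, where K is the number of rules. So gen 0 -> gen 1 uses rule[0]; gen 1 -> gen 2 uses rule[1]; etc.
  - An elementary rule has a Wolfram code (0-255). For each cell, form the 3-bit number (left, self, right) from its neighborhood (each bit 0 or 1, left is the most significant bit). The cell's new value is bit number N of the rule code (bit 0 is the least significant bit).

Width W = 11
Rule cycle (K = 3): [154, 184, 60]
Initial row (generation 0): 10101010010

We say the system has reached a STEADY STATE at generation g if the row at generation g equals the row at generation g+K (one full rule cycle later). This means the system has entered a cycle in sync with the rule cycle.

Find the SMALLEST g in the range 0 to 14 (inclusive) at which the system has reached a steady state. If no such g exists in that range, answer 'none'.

Answer: 5

Derivation:
Gen 0: 10101010010
Gen 1 (rule 154): 00000001101
Gen 2 (rule 184): 00000001010
Gen 3 (rule 60): 00000001111
Gen 4 (rule 154): 00000011110
Gen 5 (rule 184): 00000011101
Gen 6 (rule 60): 00000010011
Gen 7 (rule 154): 00000101110
Gen 8 (rule 184): 00000011101
Gen 9 (rule 60): 00000010011
Gen 10 (rule 154): 00000101110
Gen 11 (rule 184): 00000011101
Gen 12 (rule 60): 00000010011
Gen 13 (rule 154): 00000101110
Gen 14 (rule 184): 00000011101
Gen 15 (rule 60): 00000010011
Gen 16 (rule 154): 00000101110
Gen 17 (rule 184): 00000011101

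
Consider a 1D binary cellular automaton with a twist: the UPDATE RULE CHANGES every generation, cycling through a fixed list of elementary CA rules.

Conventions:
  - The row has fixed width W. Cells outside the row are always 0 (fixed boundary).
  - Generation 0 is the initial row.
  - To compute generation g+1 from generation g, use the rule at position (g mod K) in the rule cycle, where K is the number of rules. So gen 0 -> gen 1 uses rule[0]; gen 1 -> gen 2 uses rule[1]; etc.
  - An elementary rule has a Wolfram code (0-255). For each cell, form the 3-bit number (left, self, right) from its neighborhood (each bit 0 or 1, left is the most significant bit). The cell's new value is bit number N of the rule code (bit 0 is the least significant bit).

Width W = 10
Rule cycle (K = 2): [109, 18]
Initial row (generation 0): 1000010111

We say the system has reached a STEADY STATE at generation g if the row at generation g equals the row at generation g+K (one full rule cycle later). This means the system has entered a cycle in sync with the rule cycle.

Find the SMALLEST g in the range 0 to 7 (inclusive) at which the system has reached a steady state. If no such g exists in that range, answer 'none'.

Gen 0: 1000010111
Gen 1 (rule 109): 1011011101
Gen 2 (rule 18): 0000000000
Gen 3 (rule 109): 1111111111
Gen 4 (rule 18): 0000000000
Gen 5 (rule 109): 1111111111
Gen 6 (rule 18): 0000000000
Gen 7 (rule 109): 1111111111
Gen 8 (rule 18): 0000000000
Gen 9 (rule 109): 1111111111

Answer: 2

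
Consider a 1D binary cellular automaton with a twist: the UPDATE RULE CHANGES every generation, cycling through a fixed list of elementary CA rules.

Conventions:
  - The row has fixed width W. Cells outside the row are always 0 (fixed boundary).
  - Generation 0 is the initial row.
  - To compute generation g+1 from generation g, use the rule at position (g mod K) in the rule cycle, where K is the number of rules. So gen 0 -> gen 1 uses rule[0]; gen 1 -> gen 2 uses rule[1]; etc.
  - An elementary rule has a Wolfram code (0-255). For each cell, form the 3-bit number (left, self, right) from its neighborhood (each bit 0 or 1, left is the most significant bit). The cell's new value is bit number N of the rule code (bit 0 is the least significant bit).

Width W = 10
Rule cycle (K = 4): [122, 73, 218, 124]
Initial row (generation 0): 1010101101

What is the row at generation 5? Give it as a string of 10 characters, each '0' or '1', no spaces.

Gen 0: 1010101101
Gen 1 (rule 122): 0101011110
Gen 2 (rule 73): 0000010010
Gen 3 (rule 218): 0000101101
Gen 4 (rule 124): 0000111111
Gen 5 (rule 122): 0001100001

Answer: 0001100001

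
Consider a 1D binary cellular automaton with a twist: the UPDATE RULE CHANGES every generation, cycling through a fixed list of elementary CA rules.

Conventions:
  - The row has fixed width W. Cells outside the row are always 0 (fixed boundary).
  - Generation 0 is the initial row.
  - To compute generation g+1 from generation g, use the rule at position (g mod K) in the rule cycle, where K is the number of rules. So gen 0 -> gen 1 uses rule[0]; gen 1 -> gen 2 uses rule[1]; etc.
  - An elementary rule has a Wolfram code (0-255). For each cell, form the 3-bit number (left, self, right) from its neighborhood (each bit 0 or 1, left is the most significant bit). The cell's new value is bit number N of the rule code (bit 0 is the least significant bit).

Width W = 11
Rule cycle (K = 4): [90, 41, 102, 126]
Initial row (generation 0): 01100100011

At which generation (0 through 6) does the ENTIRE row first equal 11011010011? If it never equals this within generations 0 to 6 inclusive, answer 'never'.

Answer: 5

Derivation:
Gen 0: 01100100011
Gen 1 (rule 90): 11111010111
Gen 2 (rule 41): 10000101100
Gen 3 (rule 102): 10001110100
Gen 4 (rule 126): 11011011110
Gen 5 (rule 90): 11011010011
Gen 6 (rule 41): 10110100010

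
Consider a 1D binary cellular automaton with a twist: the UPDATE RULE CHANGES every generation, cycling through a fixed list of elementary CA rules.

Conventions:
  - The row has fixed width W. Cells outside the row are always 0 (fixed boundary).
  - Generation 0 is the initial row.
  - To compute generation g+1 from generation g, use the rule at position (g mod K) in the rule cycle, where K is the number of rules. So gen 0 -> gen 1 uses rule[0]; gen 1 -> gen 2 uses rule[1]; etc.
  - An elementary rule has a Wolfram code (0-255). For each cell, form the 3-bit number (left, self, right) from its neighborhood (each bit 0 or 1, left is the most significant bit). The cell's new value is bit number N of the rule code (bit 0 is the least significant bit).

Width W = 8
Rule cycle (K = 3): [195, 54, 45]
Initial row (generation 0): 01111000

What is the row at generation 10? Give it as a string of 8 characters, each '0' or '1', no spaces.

Answer: 00111000

Derivation:
Gen 0: 01111000
Gen 1 (rule 195): 10111011
Gen 2 (rule 54): 11000100
Gen 3 (rule 45): 10010101
Gen 4 (rule 195): 00100000
Gen 5 (rule 54): 01110000
Gen 6 (rule 45): 01000111
Gen 7 (rule 195): 10011011
Gen 8 (rule 54): 11100100
Gen 9 (rule 45): 10000101
Gen 10 (rule 195): 00111000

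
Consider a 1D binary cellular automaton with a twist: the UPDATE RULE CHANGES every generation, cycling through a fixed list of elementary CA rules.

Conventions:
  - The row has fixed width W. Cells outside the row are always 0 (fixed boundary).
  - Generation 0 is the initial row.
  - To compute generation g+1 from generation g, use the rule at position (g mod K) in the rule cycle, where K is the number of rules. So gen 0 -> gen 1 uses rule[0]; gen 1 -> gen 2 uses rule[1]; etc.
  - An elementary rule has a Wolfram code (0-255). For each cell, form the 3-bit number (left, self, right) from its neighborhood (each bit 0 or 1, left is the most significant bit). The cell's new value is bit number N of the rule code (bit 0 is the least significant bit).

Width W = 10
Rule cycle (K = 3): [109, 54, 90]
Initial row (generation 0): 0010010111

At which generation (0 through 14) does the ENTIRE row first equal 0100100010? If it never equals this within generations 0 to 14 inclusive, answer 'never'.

Gen 0: 0010010111
Gen 1 (rule 109): 1010011101
Gen 2 (rule 54): 1111100011
Gen 3 (rule 90): 1000110111
Gen 4 (rule 109): 1010111101
Gen 5 (rule 54): 1111000011
Gen 6 (rule 90): 1001100111
Gen 7 (rule 109): 1001100101
Gen 8 (rule 54): 1110011111
Gen 9 (rule 90): 1011110001
Gen 10 (rule 109): 1110010101
Gen 11 (rule 54): 0001111111
Gen 12 (rule 90): 0011000001
Gen 13 (rule 109): 1011011101
Gen 14 (rule 54): 1100100011

Answer: never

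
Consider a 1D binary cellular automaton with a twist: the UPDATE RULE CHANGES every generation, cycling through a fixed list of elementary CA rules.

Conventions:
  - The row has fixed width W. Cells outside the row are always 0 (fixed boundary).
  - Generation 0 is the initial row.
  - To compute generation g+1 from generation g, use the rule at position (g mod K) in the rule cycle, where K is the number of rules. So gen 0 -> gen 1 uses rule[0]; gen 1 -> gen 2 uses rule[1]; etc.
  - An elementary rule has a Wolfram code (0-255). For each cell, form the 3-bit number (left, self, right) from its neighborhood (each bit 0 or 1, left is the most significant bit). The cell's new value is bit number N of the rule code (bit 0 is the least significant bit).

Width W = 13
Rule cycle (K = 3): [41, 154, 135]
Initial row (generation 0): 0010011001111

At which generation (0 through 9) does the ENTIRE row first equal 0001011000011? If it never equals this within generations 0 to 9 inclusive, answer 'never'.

Answer: never

Derivation:
Gen 0: 0010011001111
Gen 1 (rule 41): 1000010001000
Gen 2 (rule 154): 0100101010100
Gen 3 (rule 135): 1101101010101
Gen 4 (rule 41): 1011010101010
Gen 5 (rule 154): 0010000000001
Gen 6 (rule 135): 1110111111111
Gen 7 (rule 41): 1001100000000
Gen 8 (rule 154): 0111010000000
Gen 9 (rule 135): 1010010111111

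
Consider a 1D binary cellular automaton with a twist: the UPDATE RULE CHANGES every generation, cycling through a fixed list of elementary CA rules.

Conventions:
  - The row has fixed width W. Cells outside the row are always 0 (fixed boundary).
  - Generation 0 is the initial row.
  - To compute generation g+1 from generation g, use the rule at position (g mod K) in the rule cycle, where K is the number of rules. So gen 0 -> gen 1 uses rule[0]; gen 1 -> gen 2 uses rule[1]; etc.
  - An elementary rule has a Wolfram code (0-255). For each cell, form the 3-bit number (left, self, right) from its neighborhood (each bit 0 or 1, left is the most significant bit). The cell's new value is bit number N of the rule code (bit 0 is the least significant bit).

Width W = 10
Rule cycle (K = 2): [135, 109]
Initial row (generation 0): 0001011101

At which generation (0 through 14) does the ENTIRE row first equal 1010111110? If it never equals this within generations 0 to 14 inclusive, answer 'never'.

Gen 0: 0001011101
Gen 1 (rule 135): 1111001001
Gen 2 (rule 109): 1001001001
Gen 3 (rule 135): 1011011011
Gen 4 (rule 109): 1111111111
Gen 5 (rule 135): 0111111110
Gen 6 (rule 109): 0100000010
Gen 7 (rule 135): 1101111110
Gen 8 (rule 109): 1111000010
Gen 9 (rule 135): 0110011110
Gen 10 (rule 109): 0110010010
Gen 11 (rule 135): 1000110110
Gen 12 (rule 109): 1010111110
Gen 13 (rule 135): 1010011100
Gen 14 (rule 109): 1110010101

Answer: 12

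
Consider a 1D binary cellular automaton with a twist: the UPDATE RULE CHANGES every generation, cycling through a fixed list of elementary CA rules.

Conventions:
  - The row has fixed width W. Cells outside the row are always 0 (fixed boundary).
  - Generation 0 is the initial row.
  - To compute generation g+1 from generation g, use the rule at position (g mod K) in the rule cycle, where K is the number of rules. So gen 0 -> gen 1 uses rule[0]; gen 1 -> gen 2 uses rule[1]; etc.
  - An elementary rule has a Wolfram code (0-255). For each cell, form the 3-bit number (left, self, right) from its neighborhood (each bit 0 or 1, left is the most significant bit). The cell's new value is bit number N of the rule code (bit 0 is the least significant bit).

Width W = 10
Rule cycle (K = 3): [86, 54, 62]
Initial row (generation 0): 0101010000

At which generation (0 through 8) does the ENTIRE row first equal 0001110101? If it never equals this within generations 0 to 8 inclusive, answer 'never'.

Gen 0: 0101010000
Gen 1 (rule 86): 1101011000
Gen 2 (rule 54): 0011100100
Gen 3 (rule 62): 0110011110
Gen 4 (rule 86): 1011100011
Gen 5 (rule 54): 1100010100
Gen 6 (rule 62): 1010111110
Gen 7 (rule 86): 1010000011
Gen 8 (rule 54): 1111000100

Answer: never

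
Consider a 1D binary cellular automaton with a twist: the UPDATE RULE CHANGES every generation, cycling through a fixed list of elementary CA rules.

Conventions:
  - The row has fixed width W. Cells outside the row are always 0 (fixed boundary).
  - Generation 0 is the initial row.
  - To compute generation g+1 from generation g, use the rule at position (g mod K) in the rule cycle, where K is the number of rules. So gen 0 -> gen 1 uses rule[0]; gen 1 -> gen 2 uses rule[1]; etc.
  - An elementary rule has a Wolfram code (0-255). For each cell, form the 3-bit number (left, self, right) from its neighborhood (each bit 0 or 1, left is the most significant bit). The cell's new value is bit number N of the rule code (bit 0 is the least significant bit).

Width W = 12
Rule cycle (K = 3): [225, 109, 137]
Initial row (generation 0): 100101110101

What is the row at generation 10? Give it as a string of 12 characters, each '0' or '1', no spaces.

Gen 0: 100101110101
Gen 1 (rule 225): 000010111010
Gen 2 (rule 109): 111011101110
Gen 3 (rule 137): 110011001100
Gen 4 (rule 225): 010001000101
Gen 5 (rule 109): 010101010111
Gen 6 (rule 137): 000000000110
Gen 7 (rule 225): 111111110010
Gen 8 (rule 109): 100000010010
Gen 9 (rule 137): 001111000000
Gen 10 (rule 225): 100111011111

Answer: 100111011111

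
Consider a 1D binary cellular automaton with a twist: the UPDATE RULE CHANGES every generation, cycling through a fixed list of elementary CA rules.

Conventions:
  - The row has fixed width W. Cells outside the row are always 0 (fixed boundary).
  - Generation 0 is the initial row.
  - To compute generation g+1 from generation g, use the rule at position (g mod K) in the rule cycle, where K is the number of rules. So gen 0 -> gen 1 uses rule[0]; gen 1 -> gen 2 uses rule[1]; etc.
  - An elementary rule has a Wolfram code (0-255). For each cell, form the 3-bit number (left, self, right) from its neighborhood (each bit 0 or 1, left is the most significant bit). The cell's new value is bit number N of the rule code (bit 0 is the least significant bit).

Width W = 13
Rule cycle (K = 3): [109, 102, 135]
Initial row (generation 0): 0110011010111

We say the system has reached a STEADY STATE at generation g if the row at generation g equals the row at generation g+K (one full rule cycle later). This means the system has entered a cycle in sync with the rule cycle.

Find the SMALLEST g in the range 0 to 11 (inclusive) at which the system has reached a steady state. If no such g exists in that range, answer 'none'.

Gen 0: 0110011010111
Gen 1 (rule 109): 0110011111101
Gen 2 (rule 102): 1010100000111
Gen 3 (rule 135): 1010101111010
Gen 4 (rule 109): 1111111001110
Gen 5 (rule 102): 0000001010010
Gen 6 (rule 135): 1111111010110
Gen 7 (rule 109): 1000001111110
Gen 8 (rule 102): 1000010000010
Gen 9 (rule 135): 1011110111110
Gen 10 (rule 109): 1110011100010
Gen 11 (rule 102): 0010100100110
Gen 12 (rule 135): 1110101101000
Gen 13 (rule 109): 1011111111011
Gen 14 (rule 102): 1100000001101

Answer: none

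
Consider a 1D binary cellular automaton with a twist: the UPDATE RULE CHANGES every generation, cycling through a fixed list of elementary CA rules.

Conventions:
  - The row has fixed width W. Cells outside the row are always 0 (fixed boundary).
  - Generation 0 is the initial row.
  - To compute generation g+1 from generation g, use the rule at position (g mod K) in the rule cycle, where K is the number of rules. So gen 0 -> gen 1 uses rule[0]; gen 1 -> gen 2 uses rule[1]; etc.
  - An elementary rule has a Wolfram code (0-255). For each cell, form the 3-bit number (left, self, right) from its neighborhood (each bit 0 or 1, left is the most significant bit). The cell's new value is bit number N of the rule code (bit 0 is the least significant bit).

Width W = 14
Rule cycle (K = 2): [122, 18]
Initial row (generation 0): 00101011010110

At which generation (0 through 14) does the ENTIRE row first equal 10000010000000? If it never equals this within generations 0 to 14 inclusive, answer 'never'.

Gen 0: 00101011010110
Gen 1 (rule 122): 01010111101111
Gen 2 (rule 18): 10000000000000
Gen 3 (rule 122): 01000000000000
Gen 4 (rule 18): 10100000000000
Gen 5 (rule 122): 01010000000000
Gen 6 (rule 18): 10001000000000
Gen 7 (rule 122): 01010100000000
Gen 8 (rule 18): 10000010000000
Gen 9 (rule 122): 01000101000000
Gen 10 (rule 18): 10101000100000
Gen 11 (rule 122): 01010101010000
Gen 12 (rule 18): 10000000001000
Gen 13 (rule 122): 01000000010100
Gen 14 (rule 18): 10100000100010

Answer: 8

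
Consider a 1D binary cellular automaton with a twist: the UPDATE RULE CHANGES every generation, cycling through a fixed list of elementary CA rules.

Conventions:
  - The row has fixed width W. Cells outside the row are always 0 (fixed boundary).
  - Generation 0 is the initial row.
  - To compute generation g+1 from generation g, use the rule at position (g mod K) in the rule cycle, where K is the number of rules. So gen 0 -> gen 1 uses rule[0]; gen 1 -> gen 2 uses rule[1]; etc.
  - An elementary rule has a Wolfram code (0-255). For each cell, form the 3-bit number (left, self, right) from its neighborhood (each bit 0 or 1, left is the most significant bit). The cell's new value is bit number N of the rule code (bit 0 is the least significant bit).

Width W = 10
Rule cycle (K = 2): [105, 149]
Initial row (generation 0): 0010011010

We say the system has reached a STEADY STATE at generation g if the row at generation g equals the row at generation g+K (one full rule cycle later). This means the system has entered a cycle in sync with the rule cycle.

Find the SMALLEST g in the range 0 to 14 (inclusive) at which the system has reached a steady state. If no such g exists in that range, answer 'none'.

Answer: none

Derivation:
Gen 0: 0010011010
Gen 1 (rule 105): 1000011100
Gen 2 (rule 149): 1111001011
Gen 3 (rule 105): 1001000111
Gen 4 (rule 149): 1101110010
Gen 5 (rule 105): 1111010000
Gen 6 (rule 149): 0110011111
Gen 7 (rule 105): 0110010001
Gen 8 (rule 149): 0001011101
Gen 9 (rule 105): 1100110110
Gen 10 (rule 149): 0010000001
Gen 11 (rule 105): 1000111100
Gen 12 (rule 149): 1110011011
Gen 13 (rule 105): 1010011111
Gen 14 (rule 149): 1011001110
Gen 15 (rule 105): 0111001010
Gen 16 (rule 149): 0010101011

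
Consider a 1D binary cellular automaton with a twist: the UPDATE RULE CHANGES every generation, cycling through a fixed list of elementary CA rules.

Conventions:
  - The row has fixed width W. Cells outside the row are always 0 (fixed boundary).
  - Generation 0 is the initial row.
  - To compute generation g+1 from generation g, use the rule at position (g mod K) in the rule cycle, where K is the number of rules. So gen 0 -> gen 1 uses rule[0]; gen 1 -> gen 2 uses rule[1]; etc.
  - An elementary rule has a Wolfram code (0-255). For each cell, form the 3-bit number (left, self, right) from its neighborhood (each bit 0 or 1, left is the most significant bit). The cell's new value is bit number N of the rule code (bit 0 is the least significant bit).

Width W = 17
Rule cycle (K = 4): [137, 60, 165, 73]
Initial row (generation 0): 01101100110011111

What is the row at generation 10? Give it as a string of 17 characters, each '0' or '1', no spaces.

Answer: 00100011100000000

Derivation:
Gen 0: 01101100110011111
Gen 1 (rule 137): 01001000100011110
Gen 2 (rule 60): 01101100110010001
Gen 3 (rule 165): 00010000000010101
Gen 4 (rule 73): 11000111111000000
Gen 5 (rule 137): 10010111110011111
Gen 6 (rule 60): 11011100001010000
Gen 7 (rule 165): 00101001101110111
Gen 8 (rule 73): 10000001101010101
Gen 9 (rule 137): 00111101000000000
Gen 10 (rule 60): 00100011100000000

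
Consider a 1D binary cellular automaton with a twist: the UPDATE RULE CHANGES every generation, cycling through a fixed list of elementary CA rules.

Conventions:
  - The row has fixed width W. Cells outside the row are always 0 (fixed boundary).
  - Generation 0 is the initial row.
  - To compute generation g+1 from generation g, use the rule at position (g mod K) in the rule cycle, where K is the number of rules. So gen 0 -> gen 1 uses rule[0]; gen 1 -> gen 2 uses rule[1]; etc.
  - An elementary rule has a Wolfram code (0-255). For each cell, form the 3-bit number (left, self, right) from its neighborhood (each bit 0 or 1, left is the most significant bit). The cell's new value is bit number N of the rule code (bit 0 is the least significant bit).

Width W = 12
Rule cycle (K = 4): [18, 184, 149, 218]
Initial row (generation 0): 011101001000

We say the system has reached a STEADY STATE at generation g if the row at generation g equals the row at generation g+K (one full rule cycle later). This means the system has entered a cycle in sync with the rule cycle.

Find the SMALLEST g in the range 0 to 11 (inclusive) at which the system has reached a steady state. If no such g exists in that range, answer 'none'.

Gen 0: 011101001000
Gen 1 (rule 18): 100000110100
Gen 2 (rule 184): 010000101010
Gen 3 (rule 149): 011110101011
Gen 4 (rule 218): 111110000011
Gen 5 (rule 18): 000001000100
Gen 6 (rule 184): 000000100010
Gen 7 (rule 149): 111110111011
Gen 8 (rule 218): 111110111011
Gen 9 (rule 18): 000000000000
Gen 10 (rule 184): 000000000000
Gen 11 (rule 149): 111111111111
Gen 12 (rule 218): 111111111111
Gen 13 (rule 18): 000000000000
Gen 14 (rule 184): 000000000000
Gen 15 (rule 149): 111111111111

Answer: 9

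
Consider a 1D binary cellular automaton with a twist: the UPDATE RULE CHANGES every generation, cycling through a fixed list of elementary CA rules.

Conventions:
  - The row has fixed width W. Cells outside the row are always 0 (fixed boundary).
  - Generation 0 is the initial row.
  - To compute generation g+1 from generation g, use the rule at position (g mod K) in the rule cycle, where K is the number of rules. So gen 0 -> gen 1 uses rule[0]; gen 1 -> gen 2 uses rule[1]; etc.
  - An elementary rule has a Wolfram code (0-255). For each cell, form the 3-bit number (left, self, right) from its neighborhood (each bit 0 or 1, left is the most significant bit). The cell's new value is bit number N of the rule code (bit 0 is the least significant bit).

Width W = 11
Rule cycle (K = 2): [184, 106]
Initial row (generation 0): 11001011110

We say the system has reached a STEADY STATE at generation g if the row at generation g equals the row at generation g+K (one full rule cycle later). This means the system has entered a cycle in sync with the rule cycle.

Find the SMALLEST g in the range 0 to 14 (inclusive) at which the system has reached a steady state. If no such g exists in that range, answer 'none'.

Answer: 3

Derivation:
Gen 0: 11001011110
Gen 1 (rule 184): 10100111101
Gen 2 (rule 106): 01001100110
Gen 3 (rule 184): 00101010101
Gen 4 (rule 106): 01010101010
Gen 5 (rule 184): 00101010101
Gen 6 (rule 106): 01010101010
Gen 7 (rule 184): 00101010101
Gen 8 (rule 106): 01010101010
Gen 9 (rule 184): 00101010101
Gen 10 (rule 106): 01010101010
Gen 11 (rule 184): 00101010101
Gen 12 (rule 106): 01010101010
Gen 13 (rule 184): 00101010101
Gen 14 (rule 106): 01010101010
Gen 15 (rule 184): 00101010101
Gen 16 (rule 106): 01010101010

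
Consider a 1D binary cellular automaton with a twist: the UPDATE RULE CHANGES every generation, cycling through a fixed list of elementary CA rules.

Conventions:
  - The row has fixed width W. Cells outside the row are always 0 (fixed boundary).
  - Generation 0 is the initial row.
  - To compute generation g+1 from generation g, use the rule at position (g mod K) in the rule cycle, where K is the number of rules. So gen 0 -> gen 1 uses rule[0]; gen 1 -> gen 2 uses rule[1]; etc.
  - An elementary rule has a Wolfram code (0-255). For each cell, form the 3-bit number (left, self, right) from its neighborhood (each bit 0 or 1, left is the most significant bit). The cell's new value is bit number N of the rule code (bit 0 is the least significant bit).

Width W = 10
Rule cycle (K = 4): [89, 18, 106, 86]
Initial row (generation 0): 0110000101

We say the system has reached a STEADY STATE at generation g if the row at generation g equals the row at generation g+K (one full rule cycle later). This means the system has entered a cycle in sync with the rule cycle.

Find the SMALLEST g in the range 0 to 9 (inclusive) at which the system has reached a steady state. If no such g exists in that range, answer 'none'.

Answer: 6

Derivation:
Gen 0: 0110000101
Gen 1 (rule 89): 0111110000
Gen 2 (rule 18): 1000001000
Gen 3 (rule 106): 0000010000
Gen 4 (rule 86): 0000111000
Gen 5 (rule 89): 1110101111
Gen 6 (rule 18): 0000000000
Gen 7 (rule 106): 0000000000
Gen 8 (rule 86): 0000000000
Gen 9 (rule 89): 1111111111
Gen 10 (rule 18): 0000000000
Gen 11 (rule 106): 0000000000
Gen 12 (rule 86): 0000000000
Gen 13 (rule 89): 1111111111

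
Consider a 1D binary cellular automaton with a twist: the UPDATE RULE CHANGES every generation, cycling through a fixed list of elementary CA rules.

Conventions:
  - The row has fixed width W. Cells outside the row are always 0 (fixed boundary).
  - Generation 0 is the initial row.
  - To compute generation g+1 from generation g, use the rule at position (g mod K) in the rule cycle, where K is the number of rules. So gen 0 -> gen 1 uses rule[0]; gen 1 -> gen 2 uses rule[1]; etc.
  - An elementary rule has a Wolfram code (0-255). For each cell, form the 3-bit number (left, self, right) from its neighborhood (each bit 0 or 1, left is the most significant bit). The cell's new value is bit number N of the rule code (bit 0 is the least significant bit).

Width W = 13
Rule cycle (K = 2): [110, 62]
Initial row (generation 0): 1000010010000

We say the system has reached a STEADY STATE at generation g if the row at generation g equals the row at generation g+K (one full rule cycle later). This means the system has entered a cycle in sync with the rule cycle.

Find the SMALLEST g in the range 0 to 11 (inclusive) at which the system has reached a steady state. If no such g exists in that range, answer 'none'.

Gen 0: 1000010010000
Gen 1 (rule 110): 1000110110000
Gen 2 (rule 62): 1101101101000
Gen 3 (rule 110): 1111111111000
Gen 4 (rule 62): 1000000000100
Gen 5 (rule 110): 1000000001100
Gen 6 (rule 62): 1100000011010
Gen 7 (rule 110): 1100000111110
Gen 8 (rule 62): 1010001100001
Gen 9 (rule 110): 1110011100011
Gen 10 (rule 62): 1001110010110
Gen 11 (rule 110): 1011010111110
Gen 12 (rule 62): 1110111100001
Gen 13 (rule 110): 1011100100011

Answer: none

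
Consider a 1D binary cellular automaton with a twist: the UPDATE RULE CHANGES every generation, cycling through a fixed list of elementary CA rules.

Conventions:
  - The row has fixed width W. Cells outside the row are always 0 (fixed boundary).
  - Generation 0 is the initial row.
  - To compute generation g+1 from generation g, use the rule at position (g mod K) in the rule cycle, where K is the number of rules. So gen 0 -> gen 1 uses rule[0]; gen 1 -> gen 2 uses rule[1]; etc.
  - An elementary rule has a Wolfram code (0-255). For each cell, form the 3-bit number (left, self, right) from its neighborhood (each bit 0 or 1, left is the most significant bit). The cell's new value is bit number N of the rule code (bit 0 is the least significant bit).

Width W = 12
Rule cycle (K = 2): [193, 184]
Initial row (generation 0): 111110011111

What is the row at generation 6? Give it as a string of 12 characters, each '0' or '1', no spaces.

Gen 0: 111110011111
Gen 1 (rule 193): 011110001111
Gen 2 (rule 184): 011101001110
Gen 3 (rule 193): 001100000110
Gen 4 (rule 184): 001010000101
Gen 5 (rule 193): 100000110000
Gen 6 (rule 184): 010000101000

Answer: 010000101000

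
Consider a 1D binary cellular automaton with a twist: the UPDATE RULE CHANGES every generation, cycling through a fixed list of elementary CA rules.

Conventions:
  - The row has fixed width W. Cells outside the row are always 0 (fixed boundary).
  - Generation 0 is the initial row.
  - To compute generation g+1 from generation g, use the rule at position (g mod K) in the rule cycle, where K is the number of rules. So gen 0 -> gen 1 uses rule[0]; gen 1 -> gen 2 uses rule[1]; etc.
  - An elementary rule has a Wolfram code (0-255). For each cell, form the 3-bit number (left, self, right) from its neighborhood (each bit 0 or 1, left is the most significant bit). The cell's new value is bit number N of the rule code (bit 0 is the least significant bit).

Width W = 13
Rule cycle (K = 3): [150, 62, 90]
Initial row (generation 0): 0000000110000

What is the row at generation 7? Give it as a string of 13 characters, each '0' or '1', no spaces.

Answer: 1001000000011

Derivation:
Gen 0: 0000000110000
Gen 1 (rule 150): 0000001001000
Gen 2 (rule 62): 0000011111100
Gen 3 (rule 90): 0000110000110
Gen 4 (rule 150): 0001001001001
Gen 5 (rule 62): 0011111111111
Gen 6 (rule 90): 0110000000001
Gen 7 (rule 150): 1001000000011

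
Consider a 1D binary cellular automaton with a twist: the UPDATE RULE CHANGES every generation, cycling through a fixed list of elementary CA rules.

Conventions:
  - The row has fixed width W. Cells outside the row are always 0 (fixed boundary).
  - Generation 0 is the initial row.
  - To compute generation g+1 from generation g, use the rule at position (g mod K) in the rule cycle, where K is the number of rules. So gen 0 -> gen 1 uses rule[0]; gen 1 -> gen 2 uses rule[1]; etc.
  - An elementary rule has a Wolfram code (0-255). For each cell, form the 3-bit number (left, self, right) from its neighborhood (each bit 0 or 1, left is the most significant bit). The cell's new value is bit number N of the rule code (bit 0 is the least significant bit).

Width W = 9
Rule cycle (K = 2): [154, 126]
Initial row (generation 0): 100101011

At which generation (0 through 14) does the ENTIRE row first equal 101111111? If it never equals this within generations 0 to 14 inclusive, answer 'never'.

Gen 0: 100101011
Gen 1 (rule 154): 011000010
Gen 2 (rule 126): 111100111
Gen 3 (rule 154): 111011110
Gen 4 (rule 126): 101110011
Gen 5 (rule 154): 001101110
Gen 6 (rule 126): 011111011
Gen 7 (rule 154): 111110010
Gen 8 (rule 126): 100011111
Gen 9 (rule 154): 010111110
Gen 10 (rule 126): 111100011
Gen 11 (rule 154): 111010110
Gen 12 (rule 126): 101111111
Gen 13 (rule 154): 001111110
Gen 14 (rule 126): 011000011

Answer: 12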